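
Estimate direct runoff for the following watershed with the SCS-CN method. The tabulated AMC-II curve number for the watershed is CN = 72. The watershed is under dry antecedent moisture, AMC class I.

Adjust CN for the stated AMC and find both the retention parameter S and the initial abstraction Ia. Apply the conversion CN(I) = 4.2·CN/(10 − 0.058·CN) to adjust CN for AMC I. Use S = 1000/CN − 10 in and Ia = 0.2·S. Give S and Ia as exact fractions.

S = 250/27 in ≈ 9.259 in; Ia = 50/27 in ≈ 1.852 in

Dry (AMC I): CN(I) = 4.2·72/(10 − 0.058·72) = (1512/5)/(728/125) = 675/13 ≈ 51.923
Retention S: 1000/CN − 10 with CN=51.923 → S = 250/27 ≈ 9.259 in
Ia = 0.2S: 0.2·9.259 = 1.852 in (exactly 50/27)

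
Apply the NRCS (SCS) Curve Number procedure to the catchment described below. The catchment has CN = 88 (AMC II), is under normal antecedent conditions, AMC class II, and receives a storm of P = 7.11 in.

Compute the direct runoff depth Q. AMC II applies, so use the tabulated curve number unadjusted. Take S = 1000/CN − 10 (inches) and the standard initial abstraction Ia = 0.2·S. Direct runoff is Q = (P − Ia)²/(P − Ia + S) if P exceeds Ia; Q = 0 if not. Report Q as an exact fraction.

Q = 18855147/3307700 in ≈ 5.700 in

AMC II — tabulated CN = 88 applies directly.
Retention S: 1000/CN − 10 with CN=88.000 → S = 15/11 ≈ 1.364 in
Ia = 0.2S: 0.2·1.364 = 0.273 in (exactly 3/11)
P − Ia = 7.110 − 0.273 = 7521/1100 ≈ 6.837 in (> 0, runoff occurs)
Q = (7521/1100)²/((7521/1100) + 15/11) = (56565441/1210000)/(9021/1100) = 18855147/3307700 in ≈ 5.700 in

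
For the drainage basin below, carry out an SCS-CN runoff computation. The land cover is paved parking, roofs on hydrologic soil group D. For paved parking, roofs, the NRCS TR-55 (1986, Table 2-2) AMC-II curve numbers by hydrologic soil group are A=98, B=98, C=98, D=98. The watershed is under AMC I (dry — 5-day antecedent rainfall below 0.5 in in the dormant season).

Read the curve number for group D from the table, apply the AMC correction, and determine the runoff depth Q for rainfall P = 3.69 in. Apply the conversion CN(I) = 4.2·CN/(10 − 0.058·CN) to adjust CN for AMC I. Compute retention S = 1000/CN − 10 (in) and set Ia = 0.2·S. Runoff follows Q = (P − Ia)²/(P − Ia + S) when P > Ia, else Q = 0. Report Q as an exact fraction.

Q = 136678829401/43187232900 in ≈ 3.165 in

NRCS table: paved parking, roofs, soil group D → CN(II) = 98
CN(I) from CN(II)=98: (4.2·98)/(10 − 0.058·98) = 102900/1079 ≈ 95.366
Max retention: S = 1000/(102900/1079) − 10 = 500/1029 in (≈ 0.486 in)
Ia = 0.2·(500/1029) = 100/1029 in ≈ 0.097 in
P − Ia = 3.690 − 0.097 = 369701/102900 ≈ 3.593 in (> 0, runoff occurs)
Q = (369701/102900)²/((369701/102900) + 500/1029) = (136678829401/10588410000)/(419701/102900) = 136678829401/43187232900 in ≈ 3.165 in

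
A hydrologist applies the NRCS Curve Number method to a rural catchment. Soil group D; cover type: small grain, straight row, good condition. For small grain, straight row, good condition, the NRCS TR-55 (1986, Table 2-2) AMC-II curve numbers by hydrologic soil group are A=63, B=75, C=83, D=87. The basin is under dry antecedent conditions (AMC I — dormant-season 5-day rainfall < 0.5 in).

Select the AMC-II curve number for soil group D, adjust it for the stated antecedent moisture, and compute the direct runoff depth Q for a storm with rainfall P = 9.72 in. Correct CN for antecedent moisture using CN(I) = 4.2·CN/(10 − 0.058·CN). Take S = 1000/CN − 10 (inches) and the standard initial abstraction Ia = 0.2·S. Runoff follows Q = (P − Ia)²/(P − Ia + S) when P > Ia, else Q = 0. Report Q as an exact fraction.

NRCS table: small grain, straight row, good condition, soil group D → CN(II) = 87
CN(I) from CN(II)=87: (4.2·87)/(10 − 0.058·87) = 182700/2477 ≈ 73.759
Max retention: S = 1000/(182700/2477) − 10 = 6500/1827 in (≈ 3.558 in)
Ia = 0.2·(6500/1827) = 1300/1827 in ≈ 0.712 in
Since P=9.720 > Ia=0.712: effective rainfall P−Ia = 411461/45675 in
Q = (411461/45675)²/((411461/45675) + 6500/1827) = (169300154521/2086205625)/(573961/45675) = 169300154521/26215668675 in ≈ 6.458 in

Q = 169300154521/26215668675 in ≈ 6.458 in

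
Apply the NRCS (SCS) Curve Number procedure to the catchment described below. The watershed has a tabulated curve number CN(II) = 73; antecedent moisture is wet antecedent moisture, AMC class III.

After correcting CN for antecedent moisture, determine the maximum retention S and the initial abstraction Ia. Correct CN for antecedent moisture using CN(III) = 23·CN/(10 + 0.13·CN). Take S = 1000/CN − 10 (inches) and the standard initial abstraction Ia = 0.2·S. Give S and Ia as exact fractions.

S = 2700/1679 in ≈ 1.608 in; Ia = 540/1679 in ≈ 0.322 in

Wet (AMC III): CN(III) = 23·73/(10 + 0.13·73) = 1679/(1949/100) = 167900/1949 ≈ 86.147
Max retention: S = 1000/(167900/1949) − 10 = 2700/1679 in (≈ 1.608 in)
Initial abstraction Ia = S/5 = (2700/1679)/5 = 540/1679 ≈ 0.322 in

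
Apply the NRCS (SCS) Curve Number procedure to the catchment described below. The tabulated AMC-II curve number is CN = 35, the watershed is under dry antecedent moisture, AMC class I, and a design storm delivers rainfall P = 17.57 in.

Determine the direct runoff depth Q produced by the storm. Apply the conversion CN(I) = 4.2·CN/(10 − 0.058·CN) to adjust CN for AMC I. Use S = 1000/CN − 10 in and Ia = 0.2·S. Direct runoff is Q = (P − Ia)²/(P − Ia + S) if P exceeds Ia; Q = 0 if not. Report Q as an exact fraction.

CN(I) from CN(II)=35: (4.2·35)/(10 − 0.058·35) = 14700/797 ≈ 18.444
S = 1000/(14700/797) − 10 = 6500/147 in ≈ 44.218 in
Ia = 0.2S: 0.2·44.218 = 8.844 in (exactly 1300/147)
Excess rainfall: 17.570 − 8.844 = 8.726 in; P > Ia so Q > 0
Q: (128279/14700)² ÷ (778279/14700) = 16455501841/11440701300 in (≈ 1.438 in)

Q = 16455501841/11440701300 in ≈ 1.438 in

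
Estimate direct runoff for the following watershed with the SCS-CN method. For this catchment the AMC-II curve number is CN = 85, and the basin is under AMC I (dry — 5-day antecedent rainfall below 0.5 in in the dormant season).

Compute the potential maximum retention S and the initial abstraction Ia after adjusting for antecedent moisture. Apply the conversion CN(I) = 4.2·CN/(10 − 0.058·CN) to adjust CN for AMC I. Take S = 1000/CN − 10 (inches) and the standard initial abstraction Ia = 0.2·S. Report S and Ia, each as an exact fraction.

S = 500/119 in ≈ 4.202 in; Ia = 100/119 in ≈ 0.840 in

CN(I) from CN(II)=85: (4.2·85)/(10 − 0.058·85) = 11900/169 ≈ 70.414
S = 1000/(11900/169) − 10 = 500/119 in ≈ 4.202 in
Ia = 0.2·(500/119) = 100/119 in ≈ 0.840 in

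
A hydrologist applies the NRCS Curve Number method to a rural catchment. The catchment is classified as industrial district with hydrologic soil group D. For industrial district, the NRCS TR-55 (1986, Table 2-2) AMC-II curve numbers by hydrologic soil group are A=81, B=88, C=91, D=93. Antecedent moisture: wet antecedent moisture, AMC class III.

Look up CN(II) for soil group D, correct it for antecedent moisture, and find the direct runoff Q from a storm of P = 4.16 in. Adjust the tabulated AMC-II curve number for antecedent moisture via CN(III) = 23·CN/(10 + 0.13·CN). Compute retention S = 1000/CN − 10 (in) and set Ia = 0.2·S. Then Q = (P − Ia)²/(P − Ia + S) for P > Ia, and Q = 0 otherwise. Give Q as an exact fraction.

NRCS table: industrial district, soil group D → CN(II) = 93
CN(III) from CN(II)=93: (23·93)/(10 + 0.13·93) = 213900/2209 ≈ 96.831
Max retention: S = 1000/(213900/2209) − 10 = 700/2139 in (≈ 0.327 in)
Initial abstraction Ia = S/5 = (700/2139)/5 = 140/2139 ≈ 0.065 in
P − Ia = 4.160 − 0.065 = 218956/53475 ≈ 4.095 in (> 0, runoff occurs)
Q: (218956/53475)² ÷ (236456/53475) = 5992716242/1580560575 in (≈ 3.792 in)

Q = 5992716242/1580560575 in ≈ 3.792 in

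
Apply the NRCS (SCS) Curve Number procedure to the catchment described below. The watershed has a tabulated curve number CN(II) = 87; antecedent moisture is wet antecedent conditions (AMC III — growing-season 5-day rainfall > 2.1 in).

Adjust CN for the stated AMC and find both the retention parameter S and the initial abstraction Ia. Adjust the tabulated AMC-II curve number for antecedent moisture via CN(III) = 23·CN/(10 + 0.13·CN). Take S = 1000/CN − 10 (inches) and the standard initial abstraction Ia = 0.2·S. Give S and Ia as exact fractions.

Adjust CN=87 to AMC III: 23·87/(10 + 0.13·87) → 2001 ÷ (2131/100) = 200100/2131 ≈ 93.900
Retention S: 1000/CN − 10 with CN=93.900 → S = 1300/2001 ≈ 0.650 in
Initial abstraction Ia = S/5 = (1300/2001)/5 = 260/2001 ≈ 0.130 in

S = 1300/2001 in ≈ 0.650 in; Ia = 260/2001 in ≈ 0.130 in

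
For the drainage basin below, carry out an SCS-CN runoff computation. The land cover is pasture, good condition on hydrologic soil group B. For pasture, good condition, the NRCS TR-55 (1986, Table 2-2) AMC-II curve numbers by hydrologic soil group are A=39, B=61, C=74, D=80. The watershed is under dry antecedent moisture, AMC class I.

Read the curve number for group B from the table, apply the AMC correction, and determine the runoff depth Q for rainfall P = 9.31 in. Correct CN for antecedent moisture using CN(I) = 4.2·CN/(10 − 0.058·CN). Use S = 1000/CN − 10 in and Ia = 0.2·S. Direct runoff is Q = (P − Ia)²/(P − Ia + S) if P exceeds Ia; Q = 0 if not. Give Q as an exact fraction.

Q = 71576046369/39178829900 in ≈ 1.827 in

NRCS table: pasture, good condition, soil group B → CN(II) = 61
Dry (AMC I): CN(I) = 4.2·61/(10 − 0.058·61) = (1281/5)/(3231/500) = 42700/1077 ≈ 39.647
Max retention: S = 1000/(42700/1077) − 10 = 6500/427 in (≈ 15.222 in)
Initial abstraction Ia = S/5 = (6500/427)/5 = 1300/427 ≈ 3.044 in
Excess rainfall: 9.310 − 3.044 = 6.266 in; P > Ia so Q > 0
Runoff Q = (P−Ia)²/(P−Ia+S) = (6.266)²/(6.266+15.222) = 71576046369/39178829900 ≈ 1.827 in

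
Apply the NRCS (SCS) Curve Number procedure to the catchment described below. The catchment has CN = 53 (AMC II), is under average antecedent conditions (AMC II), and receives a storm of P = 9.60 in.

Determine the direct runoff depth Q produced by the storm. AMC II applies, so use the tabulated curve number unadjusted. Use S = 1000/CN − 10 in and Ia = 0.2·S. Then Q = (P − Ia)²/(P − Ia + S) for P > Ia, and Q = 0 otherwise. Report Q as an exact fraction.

Q = 1075369/293090 in ≈ 3.669 in

Average conditions: CN = 53 (no AMC adjustment).
Max retention: S = 1000/53 − 10 = 470/53 in (≈ 8.868 in)
Ia = 0.2S: 0.2·8.868 = 1.774 in (exactly 94/53)
P − Ia = 9.600 − 1.774 = 2074/265 ≈ 7.826 in (> 0, runoff occurs)
Q = (2074/265)²/((2074/265) + 470/53) = (4301476/70225)/(4424/265) = 1075369/293090 in ≈ 3.669 in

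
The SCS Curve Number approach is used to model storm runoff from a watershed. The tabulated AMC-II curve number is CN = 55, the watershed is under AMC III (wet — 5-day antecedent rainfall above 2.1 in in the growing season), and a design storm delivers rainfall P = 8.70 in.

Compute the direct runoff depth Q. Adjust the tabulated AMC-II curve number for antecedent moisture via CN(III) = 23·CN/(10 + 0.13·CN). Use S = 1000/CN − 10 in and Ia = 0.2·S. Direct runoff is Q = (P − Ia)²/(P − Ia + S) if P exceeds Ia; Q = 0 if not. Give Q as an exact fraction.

Q = 136161507/24634610 in ≈ 5.527 in

Wet (AMC III): CN(III) = 23·55/(10 + 0.13·55) = 1265/(343/20) = 25300/343 ≈ 73.761
Retention S: 1000/CN − 10 with CN=73.761 → S = 900/253 ≈ 3.557 in
Ia = 0.2S: 0.2·3.557 = 0.711 in (exactly 180/253)
P − Ia = 8.700 − 0.711 = 20211/2530 ≈ 7.989 in (> 0, runoff occurs)
Q = (20211/2530)²/((20211/2530) + 900/253) = (408484521/6400900)/(29211/2530) = 136161507/24634610 in ≈ 5.527 in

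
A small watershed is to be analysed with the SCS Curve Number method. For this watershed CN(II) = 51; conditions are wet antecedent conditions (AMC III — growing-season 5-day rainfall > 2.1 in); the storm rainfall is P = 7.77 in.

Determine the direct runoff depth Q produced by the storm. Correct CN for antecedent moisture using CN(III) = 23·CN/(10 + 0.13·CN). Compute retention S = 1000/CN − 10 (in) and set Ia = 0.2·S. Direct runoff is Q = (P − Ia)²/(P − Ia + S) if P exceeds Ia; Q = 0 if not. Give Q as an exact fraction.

Q = 94521960463/21841611900 in ≈ 4.328 in

Wet (AMC III): CN(III) = 23·51/(10 + 0.13·51) = 1173/(1663/100) = 117300/1663 ≈ 70.535
S = 1000/(117300/1663) − 10 = 4900/1173 in ≈ 4.177 in
Initial abstraction Ia = S/5 = (4900/1173)/5 = 980/1173 ≈ 0.835 in
Since P=7.770 > Ia=0.835: effective rainfall P−Ia = 813421/117300 in
Q = (813421/117300)²/((813421/117300) + 4900/1173) = (661653723241/13759290000)/(1303421/117300) = 94521960463/21841611900 in ≈ 4.328 in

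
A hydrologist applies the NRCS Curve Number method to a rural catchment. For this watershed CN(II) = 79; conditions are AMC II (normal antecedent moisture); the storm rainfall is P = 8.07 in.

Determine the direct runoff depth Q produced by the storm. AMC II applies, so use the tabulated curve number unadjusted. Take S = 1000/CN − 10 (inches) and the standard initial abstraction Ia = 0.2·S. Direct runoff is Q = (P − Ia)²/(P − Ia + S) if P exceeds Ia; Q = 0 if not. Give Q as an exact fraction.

Q = 1182186603/212122900 in ≈ 5.573 in

CN(II) = 79; AMC II needs no correction.
Retention S: 1000/CN − 10 with CN=79.000 → S = 210/79 ≈ 2.658 in
Ia = 0.2·(210/79) = 42/79 in ≈ 0.532 in
Since P=8.070 > Ia=0.532: effective rainfall P−Ia = 59553/7900 in
Q: (59553/7900)² ÷ (80553/7900) = 1182186603/212122900 in (≈ 5.573 in)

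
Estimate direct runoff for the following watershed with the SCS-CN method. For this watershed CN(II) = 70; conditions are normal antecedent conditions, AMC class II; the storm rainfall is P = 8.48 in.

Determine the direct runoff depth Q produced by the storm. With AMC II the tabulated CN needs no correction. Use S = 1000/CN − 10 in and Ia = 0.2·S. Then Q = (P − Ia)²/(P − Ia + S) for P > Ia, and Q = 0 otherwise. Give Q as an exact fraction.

CN(II) = 70; AMC II needs no correction.
Max retention: S = 1000/70 − 10 = 30/7 in (≈ 4.286 in)
Ia = 0.2·(30/7) = 6/7 in ≈ 0.857 in
Excess rainfall: 8.480 − 0.857 = 7.623 in; P > Ia so Q > 0
Q: (1334/175)² ÷ (2084/175) = 444889/91175 in (≈ 4.880 in)

Q = 444889/91175 in ≈ 4.880 in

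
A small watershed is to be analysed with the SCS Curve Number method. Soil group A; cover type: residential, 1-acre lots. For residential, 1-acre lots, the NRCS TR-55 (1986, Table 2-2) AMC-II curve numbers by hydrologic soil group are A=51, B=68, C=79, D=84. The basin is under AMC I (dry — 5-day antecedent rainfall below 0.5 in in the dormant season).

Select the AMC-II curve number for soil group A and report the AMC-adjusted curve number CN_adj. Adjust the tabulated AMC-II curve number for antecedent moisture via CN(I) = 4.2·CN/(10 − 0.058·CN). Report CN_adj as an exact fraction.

CN_adj = 15300/503 ≈ 30.417

NRCS table: residential, 1-acre lots, soil group A → CN(II) = 51
Adjust CN=51 to AMC I: 4.2·51/(10 − 0.058·51) → (1071/5) ÷ (3521/500) = 15300/503 ≈ 30.417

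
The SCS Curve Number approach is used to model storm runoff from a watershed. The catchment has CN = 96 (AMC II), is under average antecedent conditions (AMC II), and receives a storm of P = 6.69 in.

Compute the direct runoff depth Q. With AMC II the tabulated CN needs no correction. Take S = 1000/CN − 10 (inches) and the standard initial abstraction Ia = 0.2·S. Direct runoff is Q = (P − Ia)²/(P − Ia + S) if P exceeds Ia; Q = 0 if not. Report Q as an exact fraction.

AMC II — tabulated CN = 96 applies directly.
Max retention: S = 1000/96 − 10 = 5/12 in (≈ 0.417 in)
Ia = 0.2·(5/12) = 1/12 in ≈ 0.083 in
Since P=6.690 > Ia=0.083: effective rainfall P−Ia = 991/150 in
Q: (991/150)² ÷ (2107/300) = 982081/158025 in (≈ 6.215 in)

Q = 982081/158025 in ≈ 6.215 in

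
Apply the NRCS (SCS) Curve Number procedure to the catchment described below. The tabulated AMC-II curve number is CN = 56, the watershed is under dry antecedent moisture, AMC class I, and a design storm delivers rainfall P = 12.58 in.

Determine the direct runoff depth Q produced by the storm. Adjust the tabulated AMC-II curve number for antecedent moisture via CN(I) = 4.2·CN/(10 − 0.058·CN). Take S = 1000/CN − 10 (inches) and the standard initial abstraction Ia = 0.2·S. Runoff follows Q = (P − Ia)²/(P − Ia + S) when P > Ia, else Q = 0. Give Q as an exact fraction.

Q = 4220191369/1488103050 in ≈ 2.836 in

Adjust CN=56 to AMC I: 4.2·56/(10 − 0.058·56) → (1176/5) ÷ (844/125) = 7350/211 ≈ 34.834
Retention S: 1000/CN − 10 with CN=34.834 → S = 2750/147 ≈ 18.707 in
Ia = 0.2S: 0.2·18.707 = 3.741 in (exactly 550/147)
Since P=12.580 > Ia=3.741: effective rainfall P−Ia = 64963/7350 in
Runoff Q = (P−Ia)²/(P−Ia+S) = (8.839)²/(8.839+18.707) = 4220191369/1488103050 ≈ 2.836 in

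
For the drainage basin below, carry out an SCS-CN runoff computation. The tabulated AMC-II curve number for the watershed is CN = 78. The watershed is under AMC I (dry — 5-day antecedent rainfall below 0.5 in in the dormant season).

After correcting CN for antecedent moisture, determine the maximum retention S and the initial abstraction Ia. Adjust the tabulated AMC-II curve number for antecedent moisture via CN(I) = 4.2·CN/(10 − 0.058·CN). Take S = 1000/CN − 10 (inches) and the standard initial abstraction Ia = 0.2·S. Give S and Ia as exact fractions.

S = 5500/819 in ≈ 6.716 in; Ia = 1100/819 in ≈ 1.343 in

CN(I) from CN(II)=78: (4.2·78)/(10 − 0.058·78) = 81900/1369 ≈ 59.825
Max retention: S = 1000/(81900/1369) − 10 = 5500/819 in (≈ 6.716 in)
Ia = 0.2S: 0.2·6.716 = 1.343 in (exactly 1100/819)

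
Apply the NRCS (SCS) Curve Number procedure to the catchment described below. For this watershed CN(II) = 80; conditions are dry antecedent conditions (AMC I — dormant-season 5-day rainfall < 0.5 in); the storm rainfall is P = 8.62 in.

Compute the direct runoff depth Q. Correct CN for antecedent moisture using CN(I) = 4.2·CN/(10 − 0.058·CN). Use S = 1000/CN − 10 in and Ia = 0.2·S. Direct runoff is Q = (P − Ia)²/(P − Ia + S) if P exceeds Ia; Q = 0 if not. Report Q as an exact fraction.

Adjust CN=80 to AMC I: 4.2·80/(10 − 0.058·80) → 336 ÷ (134/25) = 4200/67 ≈ 62.687
Max retention: S = 1000/(4200/67) − 10 = 125/21 in (≈ 5.952 in)
Initial abstraction Ia = S/5 = (125/21)/5 = 25/21 ≈ 1.190 in
Excess rainfall: 8.620 − 1.190 = 7.430 in; P > Ia so Q > 0
Runoff Q = (P−Ia)²/(P−Ia+S) = (7.430)²/(7.430+5.952) = 60855601/14753550 ≈ 4.125 in

Q = 60855601/14753550 in ≈ 4.125 in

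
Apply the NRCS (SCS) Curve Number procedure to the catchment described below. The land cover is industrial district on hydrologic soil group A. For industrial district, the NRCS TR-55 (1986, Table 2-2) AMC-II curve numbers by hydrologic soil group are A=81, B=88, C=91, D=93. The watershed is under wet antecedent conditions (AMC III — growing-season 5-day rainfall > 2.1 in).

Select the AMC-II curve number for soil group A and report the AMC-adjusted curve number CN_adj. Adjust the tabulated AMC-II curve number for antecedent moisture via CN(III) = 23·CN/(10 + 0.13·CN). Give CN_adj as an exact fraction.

NRCS table: industrial district, soil group A → CN(II) = 81
Wet (AMC III): CN(III) = 23·81/(10 + 0.13·81) = 1863/(2053/100) = 186300/2053 ≈ 90.745

CN_adj = 186300/2053 ≈ 90.745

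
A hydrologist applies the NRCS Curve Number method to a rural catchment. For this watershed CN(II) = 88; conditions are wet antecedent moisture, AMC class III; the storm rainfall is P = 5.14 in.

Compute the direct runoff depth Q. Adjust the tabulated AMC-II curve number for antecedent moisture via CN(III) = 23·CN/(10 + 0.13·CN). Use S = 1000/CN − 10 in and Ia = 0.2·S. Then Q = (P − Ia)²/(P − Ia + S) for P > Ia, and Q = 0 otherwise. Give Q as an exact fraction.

Q = 4034917441/898415650 in ≈ 4.491 in

Wet (AMC III): CN(III) = 23·88/(10 + 0.13·88) = 2024/(536/25) = 6325/67 ≈ 94.403
S = 1000/(6325/67) − 10 = 150/253 in ≈ 0.593 in
Ia = 0.2S: 0.2·0.593 = 0.119 in (exactly 30/253)
P − Ia = 5.140 − 0.119 = 63521/12650 ≈ 5.021 in (> 0, runoff occurs)
Q: (63521/12650)² ÷ (71021/12650) = 4034917441/898415650 in (≈ 4.491 in)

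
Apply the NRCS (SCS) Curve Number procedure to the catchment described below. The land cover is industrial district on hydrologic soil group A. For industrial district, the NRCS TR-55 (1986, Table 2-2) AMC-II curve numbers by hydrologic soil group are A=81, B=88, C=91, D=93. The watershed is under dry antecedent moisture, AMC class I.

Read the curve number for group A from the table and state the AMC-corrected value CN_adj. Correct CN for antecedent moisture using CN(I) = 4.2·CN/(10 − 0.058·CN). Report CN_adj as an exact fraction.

CN_adj = 170100/2651 ≈ 64.164

NRCS table: industrial district, soil group A → CN(II) = 81
Dry (AMC I): CN(I) = 4.2·81/(10 − 0.058·81) = (1701/5)/(2651/500) = 170100/2651 ≈ 64.164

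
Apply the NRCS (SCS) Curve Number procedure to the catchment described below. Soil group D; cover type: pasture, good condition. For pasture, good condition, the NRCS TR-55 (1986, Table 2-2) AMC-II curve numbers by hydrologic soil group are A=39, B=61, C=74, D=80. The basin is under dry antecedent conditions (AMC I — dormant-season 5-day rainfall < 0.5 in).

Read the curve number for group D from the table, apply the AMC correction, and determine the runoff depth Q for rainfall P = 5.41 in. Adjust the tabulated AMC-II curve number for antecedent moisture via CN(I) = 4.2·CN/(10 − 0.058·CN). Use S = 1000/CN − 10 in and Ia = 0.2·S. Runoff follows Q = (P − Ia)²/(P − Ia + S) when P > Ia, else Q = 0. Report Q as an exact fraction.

NRCS table: pasture, good condition, soil group D → CN(II) = 80
Dry (AMC I): CN(I) = 4.2·80/(10 − 0.058·80) = 336/(134/25) = 4200/67 ≈ 62.687
Max retention: S = 1000/(4200/67) − 10 = 125/21 in (≈ 5.952 in)
Initial abstraction Ia = S/5 = (125/21)/5 = 25/21 ≈ 1.190 in
Since P=5.410 > Ia=1.190: effective rainfall P−Ia = 8861/2100 in
Q: (8861/2100)² ÷ (21361/2100) = 78517321/44858100 in (≈ 1.750 in)

Q = 78517321/44858100 in ≈ 1.750 in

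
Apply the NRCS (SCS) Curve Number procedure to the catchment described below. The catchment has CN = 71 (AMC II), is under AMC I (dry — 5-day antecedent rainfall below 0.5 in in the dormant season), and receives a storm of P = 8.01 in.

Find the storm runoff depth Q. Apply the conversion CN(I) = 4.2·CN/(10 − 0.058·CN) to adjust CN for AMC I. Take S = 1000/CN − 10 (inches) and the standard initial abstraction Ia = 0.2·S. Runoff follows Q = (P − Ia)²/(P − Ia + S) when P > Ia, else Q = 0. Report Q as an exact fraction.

Q = 817742212681/351024788100 in ≈ 2.330 in

CN(I) from CN(II)=71: (4.2·71)/(10 − 0.058·71) = 149100/2941 ≈ 50.697
S = 1000/(149100/2941) − 10 = 14500/1491 in ≈ 9.725 in
Ia = 0.2S: 0.2·9.725 = 1.945 in (exactly 2900/1491)
P − Ia = 8.010 − 1.945 = 904291/149100 ≈ 6.065 in (> 0, runoff occurs)
Q = (904291/149100)²/((904291/149100) + 14500/1491) = (817742212681/22230810000)/(2354291/149100) = 817742212681/351024788100 in ≈ 2.330 in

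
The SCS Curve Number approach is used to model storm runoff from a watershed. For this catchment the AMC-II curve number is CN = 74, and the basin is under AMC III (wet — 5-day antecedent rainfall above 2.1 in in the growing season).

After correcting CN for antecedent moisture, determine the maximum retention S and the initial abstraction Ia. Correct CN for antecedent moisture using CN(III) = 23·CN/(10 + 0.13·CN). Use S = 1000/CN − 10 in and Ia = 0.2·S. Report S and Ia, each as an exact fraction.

Wet (AMC III): CN(III) = 23·74/(10 + 0.13·74) = 1702/(981/50) = 85100/981 ≈ 86.748
Retention S: 1000/CN − 10 with CN=86.748 → S = 1300/851 ≈ 1.528 in
Ia = 0.2S: 0.2·1.528 = 0.306 in (exactly 260/851)

S = 1300/851 in ≈ 1.528 in; Ia = 260/851 in ≈ 0.306 in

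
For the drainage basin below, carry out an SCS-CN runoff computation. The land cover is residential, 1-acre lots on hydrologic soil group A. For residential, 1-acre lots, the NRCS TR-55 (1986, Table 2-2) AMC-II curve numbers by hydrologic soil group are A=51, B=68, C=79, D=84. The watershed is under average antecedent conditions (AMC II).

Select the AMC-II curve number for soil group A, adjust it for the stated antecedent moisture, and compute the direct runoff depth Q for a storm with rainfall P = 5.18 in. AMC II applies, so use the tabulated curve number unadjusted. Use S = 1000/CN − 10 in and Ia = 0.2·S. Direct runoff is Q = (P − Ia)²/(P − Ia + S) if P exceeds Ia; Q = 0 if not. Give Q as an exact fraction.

NRCS table: residential, 1-acre lots, soil group A → CN(II) = 51
AMC II — tabulated CN = 51 applies directly.
Retention S: 1000/CN − 10 with CN=51.000 → S = 490/51 ≈ 9.608 in
Ia = 0.2S: 0.2·9.608 = 1.922 in (exactly 98/51)
Excess rainfall: 5.180 − 1.922 = 3.258 in; P > Ia so Q > 0
Q = (8309/2550)²/((8309/2550) + 490/51) = (69039481/6502500)/(32809/2550) = 9862783/11951850 in ≈ 0.825 in

Q = 9862783/11951850 in ≈ 0.825 in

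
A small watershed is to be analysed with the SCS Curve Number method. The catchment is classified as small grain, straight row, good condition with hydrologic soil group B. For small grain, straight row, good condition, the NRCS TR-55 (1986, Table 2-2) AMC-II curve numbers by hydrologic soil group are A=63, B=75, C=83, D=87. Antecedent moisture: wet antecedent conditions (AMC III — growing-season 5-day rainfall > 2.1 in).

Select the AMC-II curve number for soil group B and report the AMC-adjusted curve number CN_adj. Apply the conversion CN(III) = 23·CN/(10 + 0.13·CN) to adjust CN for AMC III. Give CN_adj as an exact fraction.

CN_adj = 6900/79 ≈ 87.342

NRCS table: small grain, straight row, good condition, soil group B → CN(II) = 75
CN(III) from CN(II)=75: (23·75)/(10 + 0.13·75) = 6900/79 ≈ 87.342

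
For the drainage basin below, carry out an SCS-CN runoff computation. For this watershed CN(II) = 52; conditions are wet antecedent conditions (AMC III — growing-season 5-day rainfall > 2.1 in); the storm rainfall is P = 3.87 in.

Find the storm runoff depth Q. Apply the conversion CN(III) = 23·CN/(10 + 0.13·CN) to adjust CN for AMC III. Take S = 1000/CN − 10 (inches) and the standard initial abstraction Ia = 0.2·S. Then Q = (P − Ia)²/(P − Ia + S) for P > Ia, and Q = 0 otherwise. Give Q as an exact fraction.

Q = 2803758123/2110072900 in ≈ 1.329 in

Adjust CN=52 to AMC III: 23·52/(10 + 0.13·52) → 1196 ÷ (419/25) = 29900/419 ≈ 71.360
Max retention: S = 1000/(29900/419) − 10 = 1200/299 in (≈ 4.013 in)
Ia = 0.2·(1200/299) = 240/299 in ≈ 0.803 in
Since P=3.870 > Ia=0.803: effective rainfall P−Ia = 91713/29900 in
Runoff Q = (P−Ia)²/(P−Ia+S) = (3.067)²/(3.067+4.013) = 2803758123/2110072900 ≈ 1.329 in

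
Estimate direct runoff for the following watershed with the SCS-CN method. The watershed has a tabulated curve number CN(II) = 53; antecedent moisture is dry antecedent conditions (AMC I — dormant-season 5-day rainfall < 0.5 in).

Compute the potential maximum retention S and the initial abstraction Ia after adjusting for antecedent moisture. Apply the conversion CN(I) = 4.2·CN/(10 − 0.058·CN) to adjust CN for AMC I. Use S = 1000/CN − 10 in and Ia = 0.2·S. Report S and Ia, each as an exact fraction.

S = 23500/1113 in ≈ 21.114 in; Ia = 4700/1113 in ≈ 4.223 in

Adjust CN=53 to AMC I: 4.2·53/(10 − 0.058·53) → (1113/5) ÷ (3463/500) = 111300/3463 ≈ 32.140
Retention S: 1000/CN − 10 with CN=32.140 → S = 23500/1113 ≈ 21.114 in
Ia = 0.2·(23500/1113) = 4700/1113 in ≈ 4.223 in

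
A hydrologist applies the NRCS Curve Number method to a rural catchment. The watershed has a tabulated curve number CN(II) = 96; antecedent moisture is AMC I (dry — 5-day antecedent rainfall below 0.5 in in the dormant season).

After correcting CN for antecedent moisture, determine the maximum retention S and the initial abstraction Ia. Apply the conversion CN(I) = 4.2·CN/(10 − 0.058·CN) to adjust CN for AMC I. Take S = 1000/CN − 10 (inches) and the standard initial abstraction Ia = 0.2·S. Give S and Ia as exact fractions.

S = 125/126 in ≈ 0.992 in; Ia = 25/126 in ≈ 0.198 in

Dry (AMC I): CN(I) = 4.2·96/(10 − 0.058·96) = (2016/5)/(554/125) = 25200/277 ≈ 90.975
Max retention: S = 1000/(25200/277) − 10 = 125/126 in (≈ 0.992 in)
Initial abstraction Ia = S/5 = (125/126)/5 = 25/126 ≈ 0.198 in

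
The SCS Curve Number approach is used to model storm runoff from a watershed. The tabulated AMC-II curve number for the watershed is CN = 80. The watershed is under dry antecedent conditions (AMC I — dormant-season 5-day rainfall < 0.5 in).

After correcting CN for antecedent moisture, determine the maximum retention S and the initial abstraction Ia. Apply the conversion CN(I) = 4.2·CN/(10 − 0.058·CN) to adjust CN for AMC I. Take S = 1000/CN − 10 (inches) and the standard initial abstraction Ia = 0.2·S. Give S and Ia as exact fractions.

S = 125/21 in ≈ 5.952 in; Ia = 25/21 in ≈ 1.190 in

Adjust CN=80 to AMC I: 4.2·80/(10 − 0.058·80) → 336 ÷ (134/25) = 4200/67 ≈ 62.687
Max retention: S = 1000/(4200/67) − 10 = 125/21 in (≈ 5.952 in)
Ia = 0.2·(125/21) = 25/21 in ≈ 1.190 in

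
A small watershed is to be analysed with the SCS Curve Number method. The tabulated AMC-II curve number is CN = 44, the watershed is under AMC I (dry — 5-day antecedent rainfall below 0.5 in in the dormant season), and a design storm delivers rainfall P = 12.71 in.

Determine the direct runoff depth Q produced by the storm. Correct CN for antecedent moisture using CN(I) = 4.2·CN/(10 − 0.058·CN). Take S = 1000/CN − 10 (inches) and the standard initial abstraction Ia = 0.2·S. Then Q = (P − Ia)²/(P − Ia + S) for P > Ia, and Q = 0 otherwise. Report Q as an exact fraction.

Dry (AMC I): CN(I) = 4.2·44/(10 − 0.058·44) = (924/5)/(931/125) = 3300/133 ≈ 24.812
S = 1000/(3300/133) − 10 = 1000/33 in ≈ 30.303 in
Initial abstraction Ia = S/5 = (1000/33)/5 = 200/33 ≈ 6.061 in
P − Ia = 12.710 − 6.061 = 21943/3300 ≈ 6.649 in (> 0, runoff occurs)
Q: (21943/3300)² ÷ (121943/3300) = 481495249/402411900 in (≈ 1.197 in)

Q = 481495249/402411900 in ≈ 1.197 in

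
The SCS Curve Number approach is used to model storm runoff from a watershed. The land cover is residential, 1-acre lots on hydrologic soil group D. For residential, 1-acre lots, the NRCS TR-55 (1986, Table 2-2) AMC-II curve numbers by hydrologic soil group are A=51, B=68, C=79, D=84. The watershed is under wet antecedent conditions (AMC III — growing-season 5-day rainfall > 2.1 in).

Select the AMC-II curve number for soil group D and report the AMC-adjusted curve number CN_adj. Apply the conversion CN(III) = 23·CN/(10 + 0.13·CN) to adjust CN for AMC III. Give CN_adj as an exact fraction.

CN_adj = 48300/523 ≈ 92.352

NRCS table: residential, 1-acre lots, soil group D → CN(II) = 84
Adjust CN=84 to AMC III: 23·84/(10 + 0.13·84) → 1932 ÷ (523/25) = 48300/523 ≈ 92.352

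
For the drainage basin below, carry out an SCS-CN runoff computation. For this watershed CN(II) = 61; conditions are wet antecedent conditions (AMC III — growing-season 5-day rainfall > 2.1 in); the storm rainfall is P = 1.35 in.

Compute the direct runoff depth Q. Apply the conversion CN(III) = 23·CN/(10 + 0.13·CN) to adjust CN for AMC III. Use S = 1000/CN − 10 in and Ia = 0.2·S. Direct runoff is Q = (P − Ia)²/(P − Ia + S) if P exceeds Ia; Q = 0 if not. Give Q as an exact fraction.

CN(III) from CN(II)=61: (23·61)/(10 + 0.13·61) = 140300/1793 ≈ 78.249
S = 1000/(140300/1793) − 10 = 3900/1403 in ≈ 2.780 in
Initial abstraction Ia = S/5 = (3900/1403)/5 = 780/1403 ≈ 0.556 in
Since P=1.350 > Ia=0.556: effective rainfall P−Ia = 22281/28060 in
Q = (22281/28060)²/((22281/28060) + 3900/1403) = (496442961/787363600)/(100281/28060) = 165480987/937961620 in ≈ 0.176 in

Q = 165480987/937961620 in ≈ 0.176 in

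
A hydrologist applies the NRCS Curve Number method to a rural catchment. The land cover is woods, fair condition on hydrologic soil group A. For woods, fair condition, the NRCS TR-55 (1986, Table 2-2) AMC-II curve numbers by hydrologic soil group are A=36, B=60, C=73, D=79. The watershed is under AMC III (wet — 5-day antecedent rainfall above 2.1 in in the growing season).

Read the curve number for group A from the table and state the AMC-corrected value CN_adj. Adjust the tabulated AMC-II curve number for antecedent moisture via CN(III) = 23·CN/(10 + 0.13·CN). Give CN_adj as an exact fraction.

NRCS table: woods, fair condition, soil group A → CN(II) = 36
Wet (AMC III): CN(III) = 23·36/(10 + 0.13·36) = 828/(367/25) = 20700/367 ≈ 56.403

CN_adj = 20700/367 ≈ 56.403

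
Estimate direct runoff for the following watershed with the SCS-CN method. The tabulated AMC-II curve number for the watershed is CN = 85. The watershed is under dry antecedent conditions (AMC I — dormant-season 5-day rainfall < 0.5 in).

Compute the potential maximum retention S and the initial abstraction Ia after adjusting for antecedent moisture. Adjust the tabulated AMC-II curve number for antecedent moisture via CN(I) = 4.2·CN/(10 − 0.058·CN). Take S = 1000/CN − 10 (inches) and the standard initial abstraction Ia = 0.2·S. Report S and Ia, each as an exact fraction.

S = 500/119 in ≈ 4.202 in; Ia = 100/119 in ≈ 0.840 in

Dry (AMC I): CN(I) = 4.2·85/(10 − 0.058·85) = 357/(507/100) = 11900/169 ≈ 70.414
Max retention: S = 1000/(11900/169) − 10 = 500/119 in (≈ 4.202 in)
Initial abstraction Ia = S/5 = (500/119)/5 = 100/119 ≈ 0.840 in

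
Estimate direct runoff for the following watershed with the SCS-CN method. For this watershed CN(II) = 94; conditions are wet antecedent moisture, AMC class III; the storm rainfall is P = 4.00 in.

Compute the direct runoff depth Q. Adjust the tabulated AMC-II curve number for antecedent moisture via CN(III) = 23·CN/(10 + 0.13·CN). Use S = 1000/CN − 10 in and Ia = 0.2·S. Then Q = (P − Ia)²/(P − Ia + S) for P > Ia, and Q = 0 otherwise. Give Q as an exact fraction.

Q = 4545424/1233421 in ≈ 3.685 in

Adjust CN=94 to AMC III: 23·94/(10 + 0.13·94) → 2162 ÷ (1111/50) = 108100/1111 ≈ 97.300
S = 1000/(108100/1111) − 10 = 300/1081 in ≈ 0.278 in
Ia = 0.2S: 0.2·0.278 = 0.056 in (exactly 60/1081)
Excess rainfall: 4.000 − 0.056 = 3.944 in; P > Ia so Q > 0
Q: (4264/1081)² ÷ (4564/1081) = 4545424/1233421 in (≈ 3.685 in)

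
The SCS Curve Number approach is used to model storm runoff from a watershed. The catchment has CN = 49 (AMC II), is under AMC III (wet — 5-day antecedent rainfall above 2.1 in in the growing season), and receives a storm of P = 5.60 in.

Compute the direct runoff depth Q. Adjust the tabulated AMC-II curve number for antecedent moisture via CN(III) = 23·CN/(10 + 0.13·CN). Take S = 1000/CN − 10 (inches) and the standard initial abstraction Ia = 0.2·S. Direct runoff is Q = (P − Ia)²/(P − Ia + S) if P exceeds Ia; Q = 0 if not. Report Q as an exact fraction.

CN(III) from CN(II)=49: (23·49)/(10 + 0.13·49) = 112700/1637 ≈ 68.845
Max retention: S = 1000/(112700/1637) − 10 = 5100/1127 in (≈ 4.525 in)
Initial abstraction Ia = S/5 = (5100/1127)/5 = 1020/1127 ≈ 0.905 in
Excess rainfall: 5.600 − 0.905 = 4.695 in; P > Ia so Q > 0
Q: (26456/5635)² ÷ (51956/5635) = 174979984/73193015 in (≈ 2.391 in)

Q = 174979984/73193015 in ≈ 2.391 in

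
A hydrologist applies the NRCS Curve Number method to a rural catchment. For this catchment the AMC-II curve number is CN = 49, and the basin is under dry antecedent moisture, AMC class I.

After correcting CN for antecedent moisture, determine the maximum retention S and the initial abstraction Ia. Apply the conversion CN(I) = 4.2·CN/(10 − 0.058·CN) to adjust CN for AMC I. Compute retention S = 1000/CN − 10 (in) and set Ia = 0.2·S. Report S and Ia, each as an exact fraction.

S = 8500/343 in ≈ 24.781 in; Ia = 1700/343 in ≈ 4.956 in

Dry (AMC I): CN(I) = 4.2·49/(10 − 0.058·49) = (1029/5)/(3579/500) = 34300/1193 ≈ 28.751
Max retention: S = 1000/(34300/1193) − 10 = 8500/343 in (≈ 24.781 in)
Initial abstraction Ia = S/5 = (8500/343)/5 = 1700/343 ≈ 4.956 in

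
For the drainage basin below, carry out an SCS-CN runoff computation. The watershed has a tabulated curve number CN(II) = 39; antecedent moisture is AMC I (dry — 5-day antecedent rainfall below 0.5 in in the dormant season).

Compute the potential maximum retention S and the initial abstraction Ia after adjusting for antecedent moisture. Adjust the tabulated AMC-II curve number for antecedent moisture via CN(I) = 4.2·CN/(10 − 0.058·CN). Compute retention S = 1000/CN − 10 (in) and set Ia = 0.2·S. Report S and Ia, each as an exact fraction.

S = 30500/819 in ≈ 37.241 in; Ia = 6100/819 in ≈ 7.448 in

Dry (AMC I): CN(I) = 4.2·39/(10 − 0.058·39) = (819/5)/(3869/500) = 81900/3869 ≈ 21.168
Retention S: 1000/CN − 10 with CN=21.168 → S = 30500/819 ≈ 37.241 in
Initial abstraction Ia = S/5 = (30500/819)/5 = 6100/819 ≈ 7.448 in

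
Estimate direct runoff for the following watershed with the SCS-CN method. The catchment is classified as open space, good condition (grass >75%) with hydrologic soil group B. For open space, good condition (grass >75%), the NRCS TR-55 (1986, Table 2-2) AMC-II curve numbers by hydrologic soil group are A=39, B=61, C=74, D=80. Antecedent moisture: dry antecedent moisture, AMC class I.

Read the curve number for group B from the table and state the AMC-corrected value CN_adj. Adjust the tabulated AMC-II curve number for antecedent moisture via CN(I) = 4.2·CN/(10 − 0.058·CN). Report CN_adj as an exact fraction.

NRCS table: open space, good condition (grass >75%), soil group B → CN(II) = 61
Adjust CN=61 to AMC I: 4.2·61/(10 − 0.058·61) → (1281/5) ÷ (3231/500) = 42700/1077 ≈ 39.647

CN_adj = 42700/1077 ≈ 39.647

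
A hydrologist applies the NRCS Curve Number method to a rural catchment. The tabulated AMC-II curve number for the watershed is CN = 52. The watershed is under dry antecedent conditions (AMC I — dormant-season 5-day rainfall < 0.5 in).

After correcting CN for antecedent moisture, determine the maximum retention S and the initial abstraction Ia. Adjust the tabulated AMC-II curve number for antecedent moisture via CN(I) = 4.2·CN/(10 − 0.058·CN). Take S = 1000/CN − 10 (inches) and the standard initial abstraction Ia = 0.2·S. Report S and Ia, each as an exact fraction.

S = 2000/91 in ≈ 21.978 in; Ia = 400/91 in ≈ 4.396 in

CN(I) from CN(II)=52: (4.2·52)/(10 − 0.058·52) = 9100/291 ≈ 31.271
Max retention: S = 1000/(9100/291) − 10 = 2000/91 in (≈ 21.978 in)
Ia = 0.2·(2000/91) = 400/91 in ≈ 4.396 in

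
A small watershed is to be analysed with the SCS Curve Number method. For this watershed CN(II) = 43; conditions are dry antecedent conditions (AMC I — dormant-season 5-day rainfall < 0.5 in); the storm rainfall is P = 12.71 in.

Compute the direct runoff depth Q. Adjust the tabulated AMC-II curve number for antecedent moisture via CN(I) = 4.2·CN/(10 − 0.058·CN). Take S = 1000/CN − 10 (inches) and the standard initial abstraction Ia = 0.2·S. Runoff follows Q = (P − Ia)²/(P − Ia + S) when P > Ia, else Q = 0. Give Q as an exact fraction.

Dry (AMC I): CN(I) = 4.2·43/(10 − 0.058·43) = (903/5)/(3753/500) = 30100/1251 ≈ 24.061
Retention S: 1000/CN − 10 with CN=24.061 → S = 9500/301 ≈ 31.561 in
Ia = 0.2·(9500/301) = 1900/301 in ≈ 6.312 in
Excess rainfall: 12.710 − 6.312 = 6.398 in; P > Ia so Q > 0
Q = (192571/30100)²/((192571/30100) + 9500/301) = (37083590041/906010000)/(1142571/30100) = 37083590041/34391387100 in ≈ 1.078 in

Q = 37083590041/34391387100 in ≈ 1.078 in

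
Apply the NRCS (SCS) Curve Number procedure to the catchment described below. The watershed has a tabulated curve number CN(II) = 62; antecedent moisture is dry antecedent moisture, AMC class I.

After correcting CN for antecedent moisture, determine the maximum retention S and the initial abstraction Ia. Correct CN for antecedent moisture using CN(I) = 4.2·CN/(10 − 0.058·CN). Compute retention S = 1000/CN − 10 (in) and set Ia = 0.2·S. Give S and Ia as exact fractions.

S = 9500/651 in ≈ 14.593 in; Ia = 1900/651 in ≈ 2.919 in

Dry (AMC I): CN(I) = 4.2·62/(10 − 0.058·62) = (1302/5)/(1601/250) = 65100/1601 ≈ 40.662
Max retention: S = 1000/(65100/1601) − 10 = 9500/651 in (≈ 14.593 in)
Initial abstraction Ia = S/5 = (9500/651)/5 = 1900/651 ≈ 2.919 in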